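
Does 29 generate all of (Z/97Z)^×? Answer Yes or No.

φ(97) = 97 − 1 = 96 = 2^5 · 3.
Test 29^(96/q) mod 97 for each prime factor q of 96:
29^48 ≡ 96 (mod 97)  [q = 2: ≢ 1 ✓]
29^32 ≡ 35 (mod 97)  [q = 3: ≢ 1 ✓]
All checks pass, so 29 has order 96 and is a primitive root modulo 97.

Yes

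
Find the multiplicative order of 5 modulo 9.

The order of 5 must divide φ(9) = φ(3^2) = 3·(3−1) = 6 = 2 · 3.
Divisors of 6: 1, 2, 3, 6.
Compute 5^d (mod 9) for the divisors d until we hit 1:
5^1 ≡ 5
5^2 ≡ 7
5^3 ≡ 8
5^6 ≡ 1
Therefore the multiplicative order of 5 modulo 9 is 6.

6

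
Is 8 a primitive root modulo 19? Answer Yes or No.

No

φ(19) = 19 − 1 = 18 = 2 · 3^2.
It suffices to check that the order of 8 is not a proper divisor of 18: compute 8^(18/q) for q ∈ {2, 3}.
8^9 ≡ 18 (mod 19)  [q = 2: ≢ 1 ✓]
8^6 ≡ 1 (mod 19)  [q = 3: ≡ 1 ✗]
Since 8^6 ≡ 1, the order of 8 divides 6 < 18, so 8 is not a primitive root.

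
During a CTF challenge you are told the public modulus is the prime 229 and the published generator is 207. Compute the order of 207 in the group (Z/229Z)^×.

76

The order of 207 must divide φ(229) = 229 − 1 = 228 = 2^2 · 3 · 19.
Divisors of 228: 1, 2, 3, 4, 6, 12, 19, 38, 57, 76, 114, 228.
Compute 207^d (mod 229) for the divisors d until we hit 1:
207^1 ≡ 207 (mod 229)
207^2 ≡ 26 (mod 229)
207^3 ≡ 115 (mod 229)
207^4 ≡ 218 (mod 229)
207^6 ≡ 172 (mod 229)
207^12 ≡ 43 (mod 229)
207^19 ≡ 107 (mod 229)
207^38 ≡ 228 (mod 229)
207^57 ≡ 122 (mod 229)
207^76 ≡ 1 (mod 229) ✓
So ord_229(207) = 76.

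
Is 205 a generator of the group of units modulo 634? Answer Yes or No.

φ(634) = φ(2)·φ(317) = 1·316 = 316 = 2^2 · 79.
It suffices to check that the order of 205 is not a proper divisor of 316: compute 205^(316/q) for q ∈ {2, 79}.
205^158 ≡ 1 (mod 634)  [q = 2: ≡ 1 ✗]
205^4 ≡ 427 (mod 634)  [q = 79: ≢ 1 ✓]
Since 205^158 ≡ 1, the order of 205 divides 158 < 316, so 205 is not a primitive root.

No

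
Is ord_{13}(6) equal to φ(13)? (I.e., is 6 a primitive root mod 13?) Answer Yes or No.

φ(13) = 13 − 1 = 12 = 2^2 · 3.
It suffices to check that the order of 6 is not a proper divisor of 12: compute 6^(12/q) for q ∈ {2, 3}.
6^6 ≡ 12 (mod 13)  [q = 2: ≢ 1 ✓]
6^4 ≡ 9 (mod 13)  [q = 3: ≢ 1 ✓]
Every test exponent gives a nontrivial residue, hence 6 generates the full group.

Yes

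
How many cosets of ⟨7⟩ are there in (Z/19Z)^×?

The order of 7 must divide φ(19) = 19 − 1 = 18 = 2 · 3^2.
Divisors of 18: 1, 2, 3, 6, 9, 18.
Compute 7^d (mod 19) for the divisors d until we hit 1:
7^1 ≡ 7 (mod 19)
7^2 ≡ 11 (mod 19)
7^3 ≡ 1 (mod 19) ✓
Thus |⟨7⟩| = ord(7) = 3.
Index = |(Z/19Z)^×| / |⟨7⟩| = 18 / 3 = 6.

6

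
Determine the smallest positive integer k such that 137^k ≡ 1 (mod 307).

Since 137 ∈ (Z/307Z)^×, its order divides φ(307) = 307 − 1 = 306 = 2 · 3^2 · 17.
Divisors of 306: 1, 2, 3, 6, 9, 17, 18, 34, 51, 102, 153, 306.
Check 137^d mod 307 for each divisor in increasing order:
137^1 ≡ 137 (mod 307)
137^2 ≡ 42 (mod 307)
137^3 ≡ 228 (mod 307)
137^6 ≡ 101 (mod 307)
137^9 ≡ 3 (mod 307)
137^17 ≡ 139 (mod 307)
137^18 ≡ 9 (mod 307)
137^34 ≡ 287 (mod 307)
137^51 ≡ 290 (mod 307)
137^102 ≡ 289 (mod 307)
137^153 ≡ 306 (mod 307)
137^306 ≡ 1 (mod 307) ✓
Hence ord(137) = 306.

306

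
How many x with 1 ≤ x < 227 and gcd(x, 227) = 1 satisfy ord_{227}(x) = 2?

1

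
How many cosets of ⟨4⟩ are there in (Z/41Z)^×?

4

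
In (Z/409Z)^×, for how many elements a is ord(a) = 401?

φ(409) = 409 − 1 = 408 = 2^3 · 3 · 17.
(Z/409Z)^× is cyclic (|G| = 408); a cyclic group of order m has exactly φ(d) elements of each order d | m, and none otherwise.
Since 401 ∤ 408, the count is 0.

0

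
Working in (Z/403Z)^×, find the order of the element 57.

The order of 57 must divide φ(403) = φ(13·31) = (13−1)·(31−1) = 12·30 = 360 = 2^3 · 3^2 · 5.
Divisors of 360: 1, 2, 3, 4, 5, 6, 8, 9, 10, 12, 15, 18, 20, 24, 30, 36, 40, 45, 60, 72, 90, 120, 180, 360.
Compute 57^d (mod 403) for the divisors d until we hit 1:
57^1 ≡ 57 (mod 403)
57^2 ≡ 25 (mod 403)
57^3 ≡ 216 (mod 403)
57^4 ≡ 222 (mod 403)
57^5 ≡ 161 (mod 403)
57^6 ≡ 311 (mod 403)
57^8 ≡ 118 (mod 403)
57^9 ≡ 278 (mod 403)
57^10 ≡ 129 (mod 403)
57^12 ≡ 1 (mod 403) ✓
The smallest such exponent is 12, so the order of 57 is 12.

12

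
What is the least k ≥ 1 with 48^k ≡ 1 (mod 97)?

By Lagrange's theorem, ord_97(48) divides φ(97) = 97 − 1 = 96 = 2^5 · 3.
Divisors of 96: 1, 2, 3, 4, 6, 8, 12, 16, 24, 32, 48, 96.
Evaluate successive powers at the divisors of 96:
48^1 ≡ 48 (mod 97)
48^2 ≡ 73 (mod 97)
48^3 ≡ 12 (mod 97)
48^4 ≡ 91 (mod 97)
48^6 ≡ 47 (mod 97)
48^8 ≡ 36 (mod 97)
48^12 ≡ 75 (mod 97)
48^16 ≡ 35 (mod 97)
48^24 ≡ 96 (mod 97)
48^32 ≡ 61 (mod 97)
48^48 ≡ 1 (mod 97) ✓
Therefore the multiplicative order of 48 modulo 97 is 48.

48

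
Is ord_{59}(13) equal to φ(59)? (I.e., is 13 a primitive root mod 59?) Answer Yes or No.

Yes

φ(59) = 59 − 1 = 58 = 2 · 29.
It suffices to check that the order of 13 is not a proper divisor of 58: compute 13^(58/q) for q ∈ {2, 29}.
13^29 ≡ 58 (mod 59)  [q = 2: ≢ 1 ✓]
13^2 ≡ 51 (mod 59)  [q = 29: ≢ 1 ✓]
None equal 1, so ord_59(13) = 58: 13 is a primitive root.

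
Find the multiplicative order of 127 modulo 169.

78

By Lagrange's theorem, ord_169(127) divides φ(169) = φ(13^2) = 13·(13−1) = 156 = 2^2 · 3 · 13.
Divisors of 156: 1, 2, 3, 4, 6, 12, 13, 26, 39, 52, 78, 156.
Evaluate successive powers at the divisors of 156:
127^1 ≡ 127 (mod 169)
127^2 ≡ 74 (mod 169)
127^3 ≡ 103 (mod 169)
127^4 ≡ 68 (mod 169)
127^6 ≡ 131 (mod 169)
127^12 ≡ 92 (mod 169)
127^13 ≡ 23 (mod 169)
127^26 ≡ 22 (mod 169)
127^39 ≡ 168 (mod 169)
127^52 ≡ 146 (mod 169)
127^78 ≡ 1 (mod 169) ✓
Therefore the multiplicative order of 127 modulo 169 is 78.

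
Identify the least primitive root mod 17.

3

φ(17) = 17 − 1 = 16 = 2^4.
g is a primitive root iff g^(16/q) ≢ 1 (mod 17) for each prime q ∈ {2}.
g = 2: 2^8 ≡ 1 — hits 1, so not a primitive root.
g = 3: 3^8 ≡ 16 — none is 1, so 3 is a primitive root.
The smallest primitive root modulo 17 is 3.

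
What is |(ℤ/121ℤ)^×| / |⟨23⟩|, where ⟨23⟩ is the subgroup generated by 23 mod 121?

The order of 23 must divide φ(121) = φ(11^2) = 11·(11−1) = 110 = 2 · 5 · 11.
Divisors of 110: 1, 2, 5, 10, 11, 22, 55, 110.
Check 23^d mod 121 for each divisor in increasing order:
23^1 ≡ 23
23^2 ≡ 45
23^5 ≡ 111
23^10 ≡ 100
23^11 ≡ 1
The order of 23 is 11, so the subgroup it generates has 11 elements.
The index is φ(121) / ord(23) = 110 / 11 = 10.

10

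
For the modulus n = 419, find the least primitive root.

2

φ(419) = 419 − 1 = 418 = 2 · 11 · 19.
Test candidates g = 2, 3, … against the prime factors q ∈ {2, 11, 19} of φ(419): g is a generator iff g^(418/q) ≢ 1 for every such q.
g = 2: 2^209 ≡ 418; 2^38 ≡ 334; 2^22 ≡ 114 — none is 1, so 2 is a primitive root.
The smallest primitive root modulo 419 is 2.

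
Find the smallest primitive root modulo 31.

3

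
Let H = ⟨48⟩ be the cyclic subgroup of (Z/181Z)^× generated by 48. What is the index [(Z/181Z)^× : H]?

60

The order of 48 must divide φ(181) = 181 − 1 = 180 = 2^2 · 3^2 · 5.
Divisors of 180: 1, 2, 3, 4, 5, 6, 9, 10, 12, 15, 18, 20, 30, 36, 45, 60, 90, 180.
Test each divisor d:
48^1 ≡ 48 (mod 181)
48^2 ≡ 132 (mod 181)
48^3 ≡ 1 (mod 181) ✓
So ord_181(48) = 3, hence |⟨48⟩| = 3.
[(Z/181Z)^× : ⟨48⟩] = 180/3 = 60.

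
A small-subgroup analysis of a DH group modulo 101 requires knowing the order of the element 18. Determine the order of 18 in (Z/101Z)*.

100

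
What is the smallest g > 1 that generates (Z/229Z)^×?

φ(229) = 229 − 1 = 228 = 2^2 · 3 · 19.
Test candidates g = 2, 3, … against the prime factors q ∈ {2, 3, 19} of φ(229): g is a generator iff g^(228/q) ≢ 1 for every such q.
g = 2: 2^114 ≡ 228; 2^76 ≡ 1 — hits 1, so not a primitive root.
g = 3: 3^114 ≡ 1 — hits 1, so not a primitive root.
g = 4: 4^114 ≡ 1 — hits 1, so not a primitive root.
g = 5: 5^114 ≡ 1 — hits 1, so not a primitive root.
g = 6: 6^114 ≡ 228; 6^76 ≡ 134; 6^12 ≡ 165 — none is 1, so 6 is a primitive root.
Hence the least primitive root of 229 is 6.

6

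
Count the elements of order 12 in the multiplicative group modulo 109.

φ(109) = 109 − 1 = 108 = 2^2 · 3^3.
(Z/109Z)^× is cyclic (|G| = 108); a cyclic group of order m has exactly φ(d) elements of each order d | m, and none otherwise.
12 = 2^2 · 3 divides 108, and φ(12) = 4.

4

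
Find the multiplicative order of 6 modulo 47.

23

Since 6 ∈ (Z/47Z)^×, its order divides φ(47) = 47 − 1 = 46 = 2 · 23.
Divisors of 46: 1, 2, 23, 46.
Test each divisor d:
6^1 ≡ 6
6^2 ≡ 36
6^23 ≡ 1
So ord_47(6) = 23.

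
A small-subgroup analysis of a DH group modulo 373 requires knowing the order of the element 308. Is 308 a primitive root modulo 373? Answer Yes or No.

φ(373) = 373 − 1 = 372 = 2^2 · 3 · 31.
Test 308^(372/q) mod 373 for each prime factor q of 372:
308^186 ≡ 372 (mod 373)  [q = 2: ≢ 1 ✓]
308^124 ≡ 284 (mod 373)  [q = 3: ≢ 1 ✓]
308^12 ≡ 342 (mod 373)  [q = 31: ≢ 1 ✓]
Every test exponent gives a nontrivial residue, hence 308 generates the full group.

Yes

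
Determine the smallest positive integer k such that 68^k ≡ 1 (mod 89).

44

By Lagrange's theorem, ord_89(68) divides φ(89) = 89 − 1 = 88 = 2^3 · 11.
Divisors of 88: 1, 2, 4, 8, 11, 22, 44, 88.
Test each divisor d:
68^1 ≡ 68 (mod 89)
68^2 ≡ 85 (mod 89)
68^4 ≡ 16 (mod 89)
68^8 ≡ 78 (mod 89)
68^11 ≡ 55 (mod 89)
68^22 ≡ 88 (mod 89)
68^44 ≡ 1 (mod 89) ✓
So ord_89(68) = 44.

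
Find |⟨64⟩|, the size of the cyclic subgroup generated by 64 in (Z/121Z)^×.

55

By Lagrange's theorem, ord_121(64) divides φ(121) = φ(11^2) = 11·(11−1) = 110 = 2 · 5 · 11.
Divisors of 110: 1, 2, 5, 10, 11, 22, 55, 110.
Check 64^d mod 121 for each divisor in increasing order:
64^1 ≡ 64 (mod 121)
64^2 ≡ 103 (mod 121)
64^5 ≡ 45 (mod 121)
64^10 ≡ 89 (mod 121)
64^11 ≡ 9 (mod 121)
64^22 ≡ 81 (mod 121)
64^55 ≡ 1 (mod 121) ✓
So ord_121(64) = 55.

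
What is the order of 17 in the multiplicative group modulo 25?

By Lagrange's theorem, ord_25(17) divides φ(25) = φ(5^2) = 5·(5−1) = 20 = 2^2 · 5.
Divisors of 20: 1, 2, 4, 5, 10, 20.
Evaluate successive powers at the divisors of 20:
17^1 ≡ 17 (mod 25)
17^2 ≡ 14 (mod 25)
17^4 ≡ 21 (mod 25)
17^5 ≡ 7 (mod 25)
17^10 ≡ 24 (mod 25)
17^20 ≡ 1 (mod 25) ✓
The smallest such exponent is 20, so the order of 17 is 20.

20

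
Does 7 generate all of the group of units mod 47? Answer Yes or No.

No

φ(47) = 47 − 1 = 46 = 2 · 23.
It suffices to check that the order of 7 is not a proper divisor of 46: compute 7^(46/q) for q ∈ {2, 23}.
7^23 ≡ 1 (mod 47)  [q = 2: ≡ 1 ✗]
7^2 ≡ 2 (mod 47)  [q = 23: ≢ 1 ✓]
7^23 ≡ 1 shows ord(7) | 23, strictly less than φ(47); not a primitive root.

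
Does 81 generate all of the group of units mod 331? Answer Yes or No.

No

φ(331) = 331 − 1 = 330 = 2 · 3 · 5 · 11.
It suffices to check that the order of 81 is not a proper divisor of 330: compute 81^(330/q) for q ∈ {2, 3, 5, 11}.
81^165 ≡ 1 (mod 331)  [q = 2: ≡ 1 ✗]
81^110 ≡ 299 (mod 331)  [q = 3: ≢ 1 ✓]
81^66 ≡ 150 (mod 331)  [q = 5: ≢ 1 ✓]
81^30 ≡ 111 (mod 331)  [q = 11: ≢ 1 ✓]
Since 81^165 ≡ 1, the order of 81 divides 165 < 330, so 81 is not a primitive root.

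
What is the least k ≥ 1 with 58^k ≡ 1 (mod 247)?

12

ord(58) | φ(247) = φ(13·19) = (13−1)·(19−1) = 12·18 = 216 = 2^3 · 3^3.
Divisors of 216: 1, 2, 3, 4, 6, 8, 9, 12, 18, 24, 27, 36, 54, 72, 108, 216.
Check 58^d mod 247 for each divisor in increasing order:
58^1 ≡ 58 (mod 247)
58^2 ≡ 153 (mod 247)
58^3 ≡ 229 (mod 247)
58^4 ≡ 191 (mod 247)
58^6 ≡ 77 (mod 247)
58^8 ≡ 172 (mod 247)
58^9 ≡ 96 (mod 247)
58^12 ≡ 1 (mod 247) ✓
So ord_247(58) = 12.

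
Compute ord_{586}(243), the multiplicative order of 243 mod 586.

By Lagrange's theorem, ord_586(243) divides φ(586) = φ(2)·φ(293) = 1·292 = 292 = 2^2 · 73.
Divisors of 292: 1, 2, 4, 73, 146, 292.
Compute 243^d (mod 586) for the divisors d until we hit 1:
243^1 ≡ 243 (mod 586)
243^2 ≡ 449 (mod 586)
243^4 ≡ 17 (mod 586)
243^73 ≡ 431 (mod 586)
243^146 ≡ 585 (mod 586)
243^292 ≡ 1 (mod 586) ✓
Hence ord(243) = 292.

292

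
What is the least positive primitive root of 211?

2

φ(211) = 211 − 1 = 210 = 2 · 3 · 5 · 7.
g is a primitive root iff g^(210/q) ≢ 1 (mod 211) for each prime q ∈ {2, 3, 5, 7}.
g = 2: 2^105 ≡ 210; 2^70 ≡ 196; 2^42 ≡ 107; 2^30 ≡ 171 — none is 1, so 2 is a primitive root.
So 2 is the smallest generator of (Z/211Z)^×.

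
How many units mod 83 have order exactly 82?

φ(83) = 83 − 1 = 82 = 2 · 41.
(Z/83Z)^× is cyclic (|G| = 82); a cyclic group of order m has exactly φ(d) elements of each order d | m, and none otherwise.
82 = 2 · 41 divides 82, and φ(82) = 40.

40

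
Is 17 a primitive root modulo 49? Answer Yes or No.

φ(49) = φ(7^2) = 7·(7−1) = 42 = 2 · 3 · 7.
An element g generates (Z/49Z)^× iff g^(42/q) ≢ 1 (mod 49) for each prime q ∈ {2, 3, 7}.
17^21 ≡ 48 (mod 49)  [q = 2: ≢ 1 ✓]
17^14 ≡ 30 (mod 49)  [q = 3: ≢ 1 ✓]
17^6 ≡ 22 (mod 49)  [q = 7: ≢ 1 ✓]
None equal 1, so ord_49(17) = 42: 17 is a primitive root.

Yes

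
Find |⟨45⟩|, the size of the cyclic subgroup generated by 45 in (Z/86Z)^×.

14

The order of 45 must divide φ(86) = φ(2)·φ(43) = 1·42 = 42 = 2 · 3 · 7.
Divisors of 42: 1, 2, 3, 6, 7, 14, 21, 42.
Evaluate successive powers at the divisors of 42:
45^1 ≡ 45 (mod 86)
45^2 ≡ 47 (mod 86)
45^3 ≡ 51 (mod 86)
45^6 ≡ 21 (mod 86)
45^7 ≡ 85 (mod 86)
45^14 ≡ 1 (mod 86) ✓
So ord_86(45) = 14.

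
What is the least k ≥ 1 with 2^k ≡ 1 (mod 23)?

11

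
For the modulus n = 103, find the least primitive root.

φ(103) = 103 − 1 = 102 = 2 · 3 · 17.
g is a primitive root iff g^(102/q) ≢ 1 (mod 103) for each prime q ∈ {2, 3, 17}.
g = 2: 2^51 ≡ 1 — hits 1, so not a primitive root.
g = 3: 3^51 ≡ 102; 3^34 ≡ 1 — hits 1, so not a primitive root.
g = 4: 4^51 ≡ 1 — hits 1, so not a primitive root.
g = 5: 5^51 ≡ 102; 5^34 ≡ 56; 5^6 ≡ 72 — none is 1, so 5 is a primitive root.
Hence the least primitive root of 103 is 5.

5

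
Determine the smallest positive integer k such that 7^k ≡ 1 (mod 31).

By Lagrange's theorem, ord_31(7) divides φ(31) = 31 − 1 = 30 = 2 · 3 · 5.
Divisors of 30: 1, 2, 3, 5, 6, 10, 15, 30.
Compute 7^d (mod 31) for the divisors d until we hit 1:
7^1 ≡ 7
7^2 ≡ 18
7^3 ≡ 2
7^5 ≡ 5
7^6 ≡ 4
7^10 ≡ 25
7^15 ≡ 1
Hence ord(7) = 15.

15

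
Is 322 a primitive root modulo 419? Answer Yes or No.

φ(419) = 419 − 1 = 418 = 2 · 11 · 19.
It suffices to check that the order of 322 is not a proper divisor of 418: compute 322^(418/q) for q ∈ {2, 11, 19}.
322^209 ≡ 418 (mod 419)  [q = 2: ≢ 1 ✓]
322^38 ≡ 300 (mod 419)  [q = 11: ≢ 1 ✓]
322^22 ≡ 7 (mod 419)  [q = 19: ≢ 1 ✓]
Every test exponent gives a nontrivial residue, hence 322 generates the full group.

Yes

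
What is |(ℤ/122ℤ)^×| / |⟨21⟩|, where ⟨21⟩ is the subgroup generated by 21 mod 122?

ord(21) | φ(122) = φ(2)·φ(61) = 1·60 = 60 = 2^2 · 3 · 5.
Divisors of 60: 1, 2, 3, 4, 5, 6, 10, 12, 15, 20, 30, 60.
Compute 21^d (mod 122) for the divisors d until we hit 1:
21^1 ≡ 21
21^2 ≡ 75
21^3 ≡ 111
21^4 ≡ 13
21^5 ≡ 29
21^6 ≡ 121
21^10 ≡ 109
21^12 ≡ 1
The order of 21 is 12, so the subgroup it generates has 12 elements.
Index = |(Z/122Z)^×| / |⟨21⟩| = 60 / 12 = 5.

5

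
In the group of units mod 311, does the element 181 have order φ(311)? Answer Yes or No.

φ(311) = 311 − 1 = 310 = 2 · 5 · 31.
181 is a primitive root mod 311 iff 181^(φ(311)/q) ≢ 1 for every prime q | φ(311), i.e. q ∈ {2, 5, 31}.
181^155 ≡ 310 (mod 311)  [q = 2: ≢ 1 ✓]
181^62 ≡ 6 (mod 311)  [q = 5: ≢ 1 ✓]
181^10 ≡ 105 (mod 311)  [q = 31: ≢ 1 ✓]
Every test exponent gives a nontrivial residue, hence 181 generates the full group.

Yes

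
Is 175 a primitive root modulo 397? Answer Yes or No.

Yes

φ(397) = 397 − 1 = 396 = 2^2 · 3^2 · 11.
It suffices to check that the order of 175 is not a proper divisor of 396: compute 175^(396/q) for q ∈ {2, 3, 11}.
175^198 ≡ 396 (mod 397)  [q = 2: ≢ 1 ✓]
175^132 ≡ 362 (mod 397)  [q = 3: ≢ 1 ✓]
175^36 ≡ 290 (mod 397)  [q = 11: ≢ 1 ✓]
None equal 1, so ord_397(175) = 396: 175 is a primitive root.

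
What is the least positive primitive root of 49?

3

φ(49) = φ(7^2) = 7·(7−1) = 42 = 2 · 3 · 7.
Test candidates g = 2, 3, … against the prime factors q ∈ {2, 3, 7} of φ(49): g is a generator iff g^(42/q) ≢ 1 for every such q.
g = 2: 2^21 ≡ 1 — hits 1, so not a primitive root.
g = 3: 3^21 ≡ 48; 3^14 ≡ 30; 3^6 ≡ 43 — none is 1, so 3 is a primitive root.
The smallest primitive root modulo 49 is 3.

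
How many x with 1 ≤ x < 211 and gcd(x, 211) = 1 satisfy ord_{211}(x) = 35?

24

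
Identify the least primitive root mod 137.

3

φ(137) = 137 − 1 = 136 = 2^3 · 17.
g is a primitive root iff g^(136/q) ≢ 1 (mod 137) for each prime q ∈ {2, 17}.
g = 2: 2^68 ≡ 1 — hits 1, so not a primitive root.
g = 3: 3^68 ≡ 136; 3^8 ≡ 122 — none is 1, so 3 is a primitive root.
Hence the least primitive root of 137 is 3.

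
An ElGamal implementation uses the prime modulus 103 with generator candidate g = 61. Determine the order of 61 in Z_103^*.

17

ord(61) | φ(103) = 103 − 1 = 102 = 2 · 3 · 17.
Divisors of 102: 1, 2, 3, 6, 17, 34, 51, 102.
Evaluate successive powers at the divisors of 102:
61^1 ≡ 61 (mod 103)
61^2 ≡ 13 (mod 103)
61^3 ≡ 72 (mod 103)
61^6 ≡ 34 (mod 103)
61^17 ≡ 1 (mod 103) ✓
The smallest such exponent is 17, so the order of 61 is 17.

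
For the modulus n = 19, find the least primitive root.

φ(19) = 19 − 1 = 18 = 2 · 3^2.
Test candidates g = 2, 3, … against the prime factors q ∈ {2, 3} of φ(19): g is a generator iff g^(18/q) ≢ 1 for every such q.
g = 2: 2^9 ≡ 18; 2^6 ≡ 7 — none is 1, so 2 is a primitive root.
The smallest primitive root modulo 19 is 2.

2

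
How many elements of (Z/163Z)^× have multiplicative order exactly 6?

2

φ(163) = 163 − 1 = 162 = 2 · 3^4.
Since (Z/163Z)^× is cyclic of order 162, the number of elements of order d is φ(d) when d | 162 and 0 otherwise.
6 = 2 · 3 divides 162, and φ(6) = 2.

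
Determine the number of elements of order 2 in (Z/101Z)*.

φ(101) = 101 − 1 = 100 = 2^2 · 5^2.
Since (Z/101Z)^× is cyclic of order 100, the number of elements of order d is φ(d) when d | 100 and 0 otherwise.
2 | 100, and φ(2) = 2 − 1 = 1.

1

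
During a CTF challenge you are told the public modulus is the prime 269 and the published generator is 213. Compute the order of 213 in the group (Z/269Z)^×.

67

By Lagrange's theorem, ord_269(213) divides φ(269) = 269 − 1 = 268 = 2^2 · 67.
Divisors of 268: 1, 2, 4, 67, 134, 268.
Evaluate successive powers at the divisors of 268:
213^1 ≡ 213 (mod 269)
213^2 ≡ 177 (mod 269)
213^4 ≡ 125 (mod 269)
213^67 ≡ 1 (mod 269) ✓
Hence ord(213) = 67.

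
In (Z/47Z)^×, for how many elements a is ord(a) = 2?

φ(47) = 47 − 1 = 46 = 2 · 23.
Since (Z/47Z)^× is cyclic of order 46, the number of elements of order d is φ(d) when d | 46 and 0 otherwise.
2 | 46, and φ(2) = 2 − 1 = 1.

1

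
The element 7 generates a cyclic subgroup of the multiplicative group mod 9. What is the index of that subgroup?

2

ord(7) | φ(9) = φ(3^2) = 3·(3−1) = 6 = 2 · 3.
Divisors of 6: 1, 2, 3, 6.
Check 7^d mod 9 for each divisor in increasing order:
7^1 ≡ 7 (mod 9)
7^2 ≡ 4 (mod 9)
7^3 ≡ 1 (mod 9) ✓
Thus |⟨7⟩| = ord(7) = 3.
[(Z/9Z)^× : ⟨7⟩] = 6/3 = 2.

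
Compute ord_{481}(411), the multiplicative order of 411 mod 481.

By Lagrange's theorem, ord_481(411) divides φ(481) = φ(13·37) = (13−1)·(37−1) = 12·36 = 432 = 2^4 · 3^3.
Divisors of 432: 1, 2, 3, 4, 6, 8, 9, 12, 16, 18, 24, 27, 36, 48, 54, 72, 108, 144, 216, 432.
Check 411^d mod 481 for each divisor in increasing order:
411^1 ≡ 411
411^2 ≡ 90
411^3 ≡ 434
411^4 ≡ 404
411^6 ≡ 285
411^8 ≡ 157
411^9 ≡ 73
411^12 ≡ 417
411^16 ≡ 118
411^18 ≡ 38
411^24 ≡ 248
411^27 ≡ 369
411^36 ≡ 1
Hence ord(411) = 36.

36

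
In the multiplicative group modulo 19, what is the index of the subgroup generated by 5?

ord(5) | φ(19) = 19 − 1 = 18 = 2 · 3^2.
Divisors of 18: 1, 2, 3, 6, 9, 18.
Compute 5^d (mod 19) for the divisors d until we hit 1:
5^1 ≡ 5 (mod 19)
5^2 ≡ 6 (mod 19)
5^3 ≡ 11 (mod 19)
5^6 ≡ 7 (mod 19)
5^9 ≡ 1 (mod 19) ✓
So ord_19(5) = 9, hence |⟨5⟩| = 9.
The index is φ(19) / ord(5) = 18 / 9 = 2.

2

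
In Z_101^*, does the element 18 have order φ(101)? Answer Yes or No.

φ(101) = 101 − 1 = 100 = 2^2 · 5^2.
It suffices to check that the order of 18 is not a proper divisor of 100: compute 18^(100/q) for q ∈ {2, 5}.
18^50 ≡ 100 (mod 101)  [q = 2: ≢ 1 ✓]
18^20 ≡ 84 (mod 101)  [q = 5: ≢ 1 ✓]
None equal 1, so ord_101(18) = 100: 18 is a primitive root.

Yes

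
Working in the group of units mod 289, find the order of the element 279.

272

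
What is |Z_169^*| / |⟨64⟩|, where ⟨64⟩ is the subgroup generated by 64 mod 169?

ord(64) | φ(169) = φ(13^2) = 13·(13−1) = 156 = 2^2 · 3 · 13.
Divisors of 156: 1, 2, 3, 4, 6, 12, 13, 26, 39, 52, 78, 156.
Test each divisor d:
64^1 ≡ 64 (mod 169)
64^2 ≡ 40 (mod 169)
64^3 ≡ 25 (mod 169)
64^4 ≡ 79 (mod 169)
64^6 ≡ 118 (mod 169)
64^12 ≡ 66 (mod 169)
64^13 ≡ 168 (mod 169)
64^26 ≡ 1 (mod 169) ✓
The order of 64 is 26, so the subgroup it generates has 26 elements.
The index is φ(169) / ord(64) = 156 / 26 = 6.

6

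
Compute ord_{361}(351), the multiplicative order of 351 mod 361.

By Lagrange's theorem, ord_361(351) divides φ(361) = φ(19^2) = 19·(19−1) = 342 = 2 · 3^2 · 19.
Divisors of 342: 1, 2, 3, 6, 9, 18, 19, 38, 57, 114, 171, 342.
Compute 351^d (mod 361) for the divisors d until we hit 1:
351^1 ≡ 351
351^2 ≡ 100
351^3 ≡ 83
351^6 ≡ 30
351^9 ≡ 324
351^18 ≡ 286
351^19 ≡ 28
351^38 ≡ 62
351^57 ≡ 292
351^114 ≡ 68
351^171 ≡ 1
Therefore the multiplicative order of 351 modulo 361 is 171.

171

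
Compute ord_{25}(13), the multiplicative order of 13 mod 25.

ord(13) | φ(25) = φ(5^2) = 5·(5−1) = 20 = 2^2 · 5.
Divisors of 20: 1, 2, 4, 5, 10, 20.
Test each divisor d:
13^1 ≡ 13
13^2 ≡ 19
13^4 ≡ 11
13^5 ≡ 18
13^10 ≡ 24
13^20 ≡ 1
Therefore the multiplicative order of 13 modulo 25 is 20.

20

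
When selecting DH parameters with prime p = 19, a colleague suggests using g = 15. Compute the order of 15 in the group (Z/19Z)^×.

Since 15 ∈ (Z/19Z)^×, its order divides φ(19) = 19 − 1 = 18 = 2 · 3^2.
Divisors of 18: 1, 2, 3, 6, 9, 18.
Test each divisor d:
15^1 ≡ 15
15^2 ≡ 16
15^3 ≡ 12
15^6 ≡ 11
15^9 ≡ 18
15^18 ≡ 1
Hence ord(15) = 18.

18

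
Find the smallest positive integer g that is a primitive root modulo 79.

φ(79) = 79 − 1 = 78 = 2 · 3 · 13.
Test candidates g = 2, 3, … against the prime factors q ∈ {2, 3, 13} of φ(79): g is a generator iff g^(78/q) ≢ 1 for every such q.
g = 2: 2^39 ≡ 1 — hits 1, so not a primitive root.
g = 3: 3^39 ≡ 78; 3^26 ≡ 23; 3^6 ≡ 18 — none is 1, so 3 is a primitive root.
The smallest primitive root modulo 79 is 3.

3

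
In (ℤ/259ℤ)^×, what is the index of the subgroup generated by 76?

6

By Lagrange's theorem, ord_259(76) divides φ(259) = φ(7·37) = (7−1)·(37−1) = 6·36 = 216 = 2^3 · 3^3.
Divisors of 216: 1, 2, 3, 4, 6, 8, 9, 12, 18, 24, 27, 36, 54, 72, 108, 216.
Check 76^d mod 259 for each divisor in increasing order:
76^1 ≡ 76 (mod 259)
76^2 ≡ 78 (mod 259)
76^3 ≡ 230 (mod 259)
76^4 ≡ 127 (mod 259)
76^6 ≡ 64 (mod 259)
76^8 ≡ 71 (mod 259)
76^9 ≡ 216 (mod 259)
76^12 ≡ 211 (mod 259)
76^18 ≡ 36 (mod 259)
76^24 ≡ 232 (mod 259)
76^27 ≡ 6 (mod 259)
76^36 ≡ 1 (mod 259) ✓
So ord_259(76) = 36, hence |⟨76⟩| = 36.
Index = |(Z/259Z)^×| / |⟨76⟩| = 216 / 36 = 6.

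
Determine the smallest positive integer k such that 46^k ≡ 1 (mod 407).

90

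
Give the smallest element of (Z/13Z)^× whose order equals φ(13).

φ(13) = 13 − 1 = 12 = 2^2 · 3.
g is a primitive root iff g^(12/q) ≢ 1 (mod 13) for each prime q ∈ {2, 3}.
g = 2: 2^6 ≡ 12; 2^4 ≡ 3 — none is 1, so 2 is a primitive root.
So 2 is the smallest generator of (Z/13Z)^×.

2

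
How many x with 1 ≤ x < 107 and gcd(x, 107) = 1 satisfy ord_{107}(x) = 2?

1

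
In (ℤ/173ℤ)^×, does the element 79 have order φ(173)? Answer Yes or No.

φ(173) = 173 − 1 = 172 = 2^2 · 43.
Test 79^(172/q) mod 173 for each prime factor q of 172:
79^86 ≡ 172 (mod 173)  [q = 2: ≢ 1 ✓]
79^4 ≡ 169 (mod 173)  [q = 43: ≢ 1 ✓]
None equal 1, so ord_173(79) = 172: 79 is a primitive root.

Yes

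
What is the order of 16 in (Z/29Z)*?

7

ord(16) | φ(29) = 29 − 1 = 28 = 2^2 · 7.
Divisors of 28: 1, 2, 4, 7, 14, 28.
Test each divisor d:
16^1 ≡ 16
16^2 ≡ 24
16^4 ≡ 25
16^7 ≡ 1
The smallest such exponent is 7, so the order of 16 is 7.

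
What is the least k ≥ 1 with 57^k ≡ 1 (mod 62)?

Since 57 ∈ (Z/62Z)^×, its order divides φ(62) = φ(2)·φ(31) = 1·30 = 30 = 2 · 3 · 5.
Divisors of 30: 1, 2, 3, 5, 6, 10, 15, 30.
Check 57^d mod 62 for each divisor in increasing order:
57^1 ≡ 57 (mod 62)
57^2 ≡ 25 (mod 62)
57^3 ≡ 61 (mod 62)
57^5 ≡ 37 (mod 62)
57^6 ≡ 1 (mod 62) ✓
Therefore the multiplicative order of 57 modulo 62 is 6.

6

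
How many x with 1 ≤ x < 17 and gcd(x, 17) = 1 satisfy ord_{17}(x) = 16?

φ(17) = 17 − 1 = 16 = 2^4.
(Z/17Z)^× is cyclic (|G| = 16); a cyclic group of order m has exactly φ(d) elements of each order d | m, and none otherwise.
16 = 2^4 divides 16, and φ(16) = 8.

8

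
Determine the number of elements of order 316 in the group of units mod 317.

156

φ(317) = 317 − 1 = 316 = 2^2 · 79.
Since (Z/317Z)^× is cyclic of order 316, the number of elements of order d is φ(d) when d | 316 and 0 otherwise.
316 = 2^2 · 79 divides 316, and φ(316) = 156.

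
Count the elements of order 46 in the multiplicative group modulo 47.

22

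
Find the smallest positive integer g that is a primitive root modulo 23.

φ(23) = 23 − 1 = 22 = 2 · 11.
g is a primitive root iff g^(22/q) ≢ 1 (mod 23) for each prime q ∈ {2, 11}.
g = 2: 2^11 ≡ 1 — hits 1, so not a primitive root.
g = 3: 3^11 ≡ 1 — hits 1, so not a primitive root.
g = 4: 4^11 ≡ 1 — hits 1, so not a primitive root.
g = 5: 5^11 ≡ 22; 5^2 ≡ 2 — none is 1, so 5 is a primitive root.
Hence the least primitive root of 23 is 5.

5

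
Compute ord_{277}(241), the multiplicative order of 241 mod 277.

ord(241) | φ(277) = 277 − 1 = 276 = 2^2 · 3 · 23.
Divisors of 276: 1, 2, 3, 4, 6, 12, 23, 46, 69, 92, 138, 276.
Compute 241^d (mod 277) for the divisors d until we hit 1:
241^1 ≡ 241 (mod 277)
241^2 ≡ 188 (mod 277)
241^3 ≡ 157 (mod 277)
241^4 ≡ 165 (mod 277)
241^6 ≡ 273 (mod 277)
241^12 ≡ 16 (mod 277)
241^23 ≡ 116 (mod 277)
241^46 ≡ 160 (mod 277)
241^69 ≡ 1 (mod 277) ✓
Therefore the multiplicative order of 241 modulo 277 is 69.

69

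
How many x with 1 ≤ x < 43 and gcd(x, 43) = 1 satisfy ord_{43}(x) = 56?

φ(43) = 43 − 1 = 42 = 2 · 3 · 7.
In a cyclic group of order 42, there are φ(d) elements of order d for each divisor d of 42, and zero for non-divisors.
56 does not divide 42, so no element of (Z/43Z)^× has order 56.

0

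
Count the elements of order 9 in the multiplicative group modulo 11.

0

φ(11) = 11 − 1 = 10 = 2 · 5.
Since (Z/11Z)^× is cyclic of order 10, the number of elements of order d is φ(d) when d | 10 and 0 otherwise.
Since 9 ∤ 10, the count is 0.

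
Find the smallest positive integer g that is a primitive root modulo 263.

5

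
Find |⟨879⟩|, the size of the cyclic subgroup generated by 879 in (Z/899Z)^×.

210

Since 879 ∈ (Z/899Z)^×, its order divides φ(899) = φ(29·31) = (29−1)·(31−1) = 28·30 = 840 = 2^3 · 3 · 5 · 7.
Divisors of 840: 1, 2, 3, 4, 5, 6, 7, 8, 10, 12, 14, 15, 20, 21, 24, 28, 30, 35, 40, 42, 56, 60, 70, 84, 105, 120, 140, 168, 210, 280, 420, 840.
Compute 879^d (mod 899) for the divisors d until we hit 1:
879^1 ≡ 879 (mod 899)
879^2 ≡ 400 (mod 899)
879^3 ≡ 91 (mod 899)
879^4 ≡ 877 (mod 899)
879^5 ≡ 440 (mod 899)
879^6 ≡ 190 (mod 899)
879^7 ≡ 695 (mod 899)
879^8 ≡ 484 (mod 899)
879^10 ≡ 315 (mod 899)
879^12 ≡ 140 (mod 899)
879^14 ≡ 262 (mod 899)
879^15 ≡ 154 (mod 899)
879^20 ≡ 335 (mod 899)
879^21 ≡ 492 (mod 899)
879^24 ≡ 721 (mod 899)
879^28 ≡ 320 (mod 899)
879^30 ≡ 342 (mod 899)
879^35 ≡ 347 (mod 899)
879^40 ≡ 749 (mod 899)
879^42 ≡ 233 (mod 899)
879^56 ≡ 813 (mod 899)
879^60 ≡ 94 (mod 899)
879^70 ≡ 842 (mod 899)
879^84 ≡ 349 (mod 899)
879^105 ≡ 898 (mod 899)
879^120 ≡ 745 (mod 899)
879^140 ≡ 552 (mod 899)
879^168 ≡ 436 (mod 899)
879^210 ≡ 1 (mod 899) ✓
Therefore the multiplicative order of 879 modulo 899 is 210.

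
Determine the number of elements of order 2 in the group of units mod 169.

1

φ(169) = φ(13^2) = 13·(13−1) = 156 = 2^2 · 3 · 13.
In a cyclic group of order 156, there are φ(d) elements of order d for each divisor d of 156, and zero for non-divisors.
2 | 156, and φ(2) = 2 − 1 = 1.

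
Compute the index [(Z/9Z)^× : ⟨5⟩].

1

Since 5 ∈ (Z/9Z)^×, its order divides φ(9) = φ(3^2) = 3·(3−1) = 6 = 2 · 3.
Divisors of 6: 1, 2, 3, 6.
Evaluate successive powers at the divisors of 6:
5^1 ≡ 5
5^2 ≡ 7
5^3 ≡ 8
5^6 ≡ 1
So ord_9(5) = 6, hence |⟨5⟩| = 6.
[(Z/9Z)^× : ⟨5⟩] = 6/6 = 1.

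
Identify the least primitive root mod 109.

φ(109) = 109 − 1 = 108 = 2^2 · 3^3.
g is a primitive root iff g^(108/q) ≢ 1 (mod 109) for each prime q ∈ {2, 3}.
g = 2: 2^54 ≡ 108; 2^36 ≡ 1 — hits 1, so not a primitive root.
g = 3: 3^54 ≡ 1 — hits 1, so not a primitive root.
g = 4: 4^54 ≡ 1 — hits 1, so not a primitive root.
g = 5: 5^54 ≡ 1 — hits 1, so not a primitive root.
g = 6: 6^54 ≡ 108; 6^36 ≡ 63 — none is 1, so 6 is a primitive root.
Hence the least primitive root of 109 is 6.

6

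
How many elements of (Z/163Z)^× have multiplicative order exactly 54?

18

φ(163) = 163 − 1 = 162 = 2 · 3^4.
Since (Z/163Z)^× is cyclic of order 162, the number of elements of order d is φ(d) when d | 162 and 0 otherwise.
54 = 2 · 3^3 divides 162, and φ(54) = 18.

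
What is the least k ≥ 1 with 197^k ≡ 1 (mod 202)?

50

By Lagrange's theorem, ord_202(197) divides φ(202) = φ(2)·φ(101) = 1·100 = 100 = 2^2 · 5^2.
Divisors of 100: 1, 2, 4, 5, 10, 20, 25, 50, 100.
Compute 197^d (mod 202) for the divisors d until we hit 1:
197^1 ≡ 197 (mod 202)
197^2 ≡ 25 (mod 202)
197^4 ≡ 19 (mod 202)
197^5 ≡ 107 (mod 202)
197^10 ≡ 137 (mod 202)
197^20 ≡ 185 (mod 202)
197^25 ≡ 201 (mod 202)
197^50 ≡ 1 (mod 202) ✓
Hence ord(197) = 50.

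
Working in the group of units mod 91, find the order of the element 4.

The order of 4 must divide φ(91) = φ(7·13) = (7−1)·(13−1) = 6·12 = 72 = 2^3 · 3^2.
Divisors of 72: 1, 2, 3, 4, 6, 8, 9, 12, 18, 24, 36, 72.
Check 4^d mod 91 for each divisor in increasing order:
4^1 ≡ 4
4^2 ≡ 16
4^3 ≡ 64
4^4 ≡ 74
4^6 ≡ 1
Therefore the multiplicative order of 4 modulo 91 is 6.

6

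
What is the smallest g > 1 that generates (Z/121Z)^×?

2

φ(121) = φ(11^2) = 11·(11−1) = 110 = 2 · 5 · 11.
Test candidates g = 2, 3, … against the prime factors q ∈ {2, 5, 11} of φ(121): g is a generator iff g^(110/q) ≢ 1 for every such q.
g = 2: 2^55 ≡ 120; 2^22 ≡ 81; 2^10 ≡ 56 — none is 1, so 2 is a primitive root.
The smallest primitive root modulo 121 is 2.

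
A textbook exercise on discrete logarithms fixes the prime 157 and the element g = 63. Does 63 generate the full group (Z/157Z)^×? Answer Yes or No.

φ(157) = 157 − 1 = 156 = 2^2 · 3 · 13.
63 is a primitive root mod 157 iff 63^(φ(157)/q) ≢ 1 for every prime q | φ(157), i.e. q ∈ {2, 3, 13}.
63^78 ≡ 156 (mod 157)  [q = 2: ≢ 1 ✓]
63^52 ≡ 144 (mod 157)  [q = 3: ≢ 1 ✓]
63^12 ≡ 93 (mod 157)  [q = 13: ≢ 1 ✓]
None equal 1, so ord_157(63) = 156: 63 is a primitive root.

Yes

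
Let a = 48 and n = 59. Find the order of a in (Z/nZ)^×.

29

The order of 48 must divide φ(59) = 59 − 1 = 58 = 2 · 29.
Divisors of 58: 1, 2, 29, 58.
Check 48^d mod 59 for each divisor in increasing order:
48^1 ≡ 48
48^2 ≡ 3
48^29 ≡ 1
So ord_59(48) = 29.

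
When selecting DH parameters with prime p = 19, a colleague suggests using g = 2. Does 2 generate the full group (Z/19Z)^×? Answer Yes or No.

Yes

φ(19) = 19 − 1 = 18 = 2 · 3^2.
An element g generates (Z/19Z)^× iff g^(18/q) ≢ 1 (mod 19) for each prime q ∈ {2, 3}.
2^9 ≡ 18 (mod 19)  [q = 2: ≢ 1 ✓]
2^6 ≡ 7 (mod 19)  [q = 3: ≢ 1 ✓]
All checks pass, so 2 has order 18 and is a primitive root modulo 19.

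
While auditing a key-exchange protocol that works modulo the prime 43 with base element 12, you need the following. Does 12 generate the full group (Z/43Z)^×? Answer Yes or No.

φ(43) = 43 − 1 = 42 = 2 · 3 · 7.
Test 12^(42/q) mod 43 for each prime factor q of 42:
12^21 ≡ 42 (mod 43)  [q = 2: ≢ 1 ✓]
12^14 ≡ 36 (mod 43)  [q = 3: ≢ 1 ✓]
12^6 ≡ 21 (mod 43)  [q = 7: ≢ 1 ✓]
Every test exponent gives a nontrivial residue, hence 12 generates the full group.

Yes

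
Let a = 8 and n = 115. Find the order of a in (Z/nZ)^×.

ord(8) | φ(115) = φ(5·23) = (5−1)·(23−1) = 4·22 = 88 = 2^3 · 11.
Divisors of 88: 1, 2, 4, 8, 11, 22, 44, 88.
Check 8^d mod 115 for each divisor in increasing order:
8^1 ≡ 8
8^2 ≡ 64
8^4 ≡ 71
8^8 ≡ 96
8^11 ≡ 47
8^22 ≡ 24
8^44 ≡ 1
Therefore the multiplicative order of 8 modulo 115 is 44.

44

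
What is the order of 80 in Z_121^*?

The order of 80 must divide φ(121) = φ(11^2) = 11·(11−1) = 110 = 2 · 5 · 11.
Divisors of 110: 1, 2, 5, 10, 11, 22, 55, 110.
Compute 80^d (mod 121) for the divisors d until we hit 1:
80^1 ≡ 80 (mod 121)
80^2 ≡ 108 (mod 121)
80^5 ≡ 89 (mod 121)
80^10 ≡ 56 (mod 121)
80^11 ≡ 3 (mod 121)
80^22 ≡ 9 (mod 121)
80^55 ≡ 1 (mod 121) ✓
So ord_121(80) = 55.

55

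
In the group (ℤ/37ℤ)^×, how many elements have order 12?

φ(37) = 37 − 1 = 36 = 2^2 · 3^2.
Since (Z/37Z)^× is cyclic of order 36, the number of elements of order d is φ(d) when d | 36 and 0 otherwise.
12 = 2^2 · 3 divides 36, and φ(12) = 4.

4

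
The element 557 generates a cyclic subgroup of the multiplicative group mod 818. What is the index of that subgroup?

3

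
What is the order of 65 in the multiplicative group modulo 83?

41

By Lagrange's theorem, ord_83(65) divides φ(83) = 83 − 1 = 82 = 2 · 41.
Divisors of 82: 1, 2, 41, 82.
Check 65^d mod 83 for each divisor in increasing order:
65^1 ≡ 65 (mod 83)
65^2 ≡ 75 (mod 83)
65^41 ≡ 1 (mod 83) ✓
Hence ord(65) = 41.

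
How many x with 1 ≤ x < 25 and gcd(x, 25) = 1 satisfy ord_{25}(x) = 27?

0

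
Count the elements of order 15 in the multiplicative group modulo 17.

φ(17) = 17 − 1 = 16 = 2^4.
In a cyclic group of order 16, there are φ(d) elements of order d for each divisor d of 16, and zero for non-divisors.
15 does not divide 16, so no element of (Z/17Z)^× has order 15.

0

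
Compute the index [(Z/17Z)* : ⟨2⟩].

2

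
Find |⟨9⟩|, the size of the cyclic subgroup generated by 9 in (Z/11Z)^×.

5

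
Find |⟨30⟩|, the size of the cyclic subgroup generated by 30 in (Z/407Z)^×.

ord(30) | φ(407) = φ(11·37) = (11−1)·(37−1) = 10·36 = 360 = 2^3 · 3^2 · 5.
Divisors of 360: 1, 2, 3, 4, 5, 6, 8, 9, 10, 12, 15, 18, 20, 24, 30, 36, 40, 45, 60, 72, 90, 120, 180, 360.
Evaluate successive powers at the divisors of 360:
30^1 ≡ 30 (mod 407)
30^2 ≡ 86 (mod 407)
30^3 ≡ 138 (mod 407)
30^4 ≡ 70 (mod 407)
30^5 ≡ 65 (mod 407)
30^6 ≡ 322 (mod 407)
30^8 ≡ 16 (mod 407)
30^9 ≡ 73 (mod 407)
30^10 ≡ 155 (mod 407)
30^12 ≡ 306 (mod 407)
30^15 ≡ 307 (mod 407)
30^18 ≡ 38 (mod 407)
30^20 ≡ 12 (mod 407)
30^24 ≡ 26 (mod 407)
30^30 ≡ 232 (mod 407)
30^36 ≡ 223 (mod 407)
30^40 ≡ 144 (mod 407)
30^45 ≡ 406 (mod 407)
30^60 ≡ 100 (mod 407)
30^72 ≡ 75 (mod 407)
30^90 ≡ 1 (mod 407) ✓
Therefore the multiplicative order of 30 modulo 407 is 90.

90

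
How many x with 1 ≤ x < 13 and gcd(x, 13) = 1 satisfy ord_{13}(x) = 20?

0

φ(13) = 13 − 1 = 12 = 2^2 · 3.
In a cyclic group of order 12, there are φ(d) elements of order d for each divisor d of 12, and zero for non-divisors.
Here 12 is not a multiple of 20, so there are no elements of order 20.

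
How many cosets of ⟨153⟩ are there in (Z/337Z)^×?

ord(153) | φ(337) = 337 − 1 = 336 = 2^4 · 3 · 7.
Divisors of 336: 1, 2, 3, 4, 6, 7, 8, 12, 14, 16, 21, 24, 28, 42, 48, 56, 84, 112, 168, 336.
Compute 153^d (mod 337) for the divisors d until we hit 1:
153^1 ≡ 153 (mod 337)
153^2 ≡ 156 (mod 337)
153^3 ≡ 278 (mod 337)
153^4 ≡ 72 (mod 337)
153^6 ≡ 111 (mod 337)
153^7 ≡ 133 (mod 337)
153^8 ≡ 129 (mod 337)
153^12 ≡ 189 (mod 337)
153^14 ≡ 165 (mod 337)
153^16 ≡ 128 (mod 337)
153^21 ≡ 40 (mod 337)
153^24 ≡ 336 (mod 337)
153^28 ≡ 265 (mod 337)
153^42 ≡ 252 (mod 337)
153^48 ≡ 1 (mod 337) ✓
Thus |⟨153⟩| = ord(153) = 48.
Index = |(Z/337Z)^×| / |⟨153⟩| = 336 / 48 = 7.

7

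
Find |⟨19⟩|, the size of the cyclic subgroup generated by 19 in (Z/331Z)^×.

165

The order of 19 must divide φ(331) = 331 − 1 = 330 = 2 · 3 · 5 · 11.
Divisors of 330: 1, 2, 3, 5, 6, 10, 11, 15, 22, 30, 33, 55, 66, 110, 165, 330.
Evaluate successive powers at the divisors of 330:
19^1 ≡ 19 (mod 331)
19^2 ≡ 30 (mod 331)
19^3 ≡ 239 (mod 331)
19^5 ≡ 219 (mod 331)
19^6 ≡ 189 (mod 331)
19^10 ≡ 297 (mod 331)
19^11 ≡ 16 (mod 331)
19^15 ≡ 167 (mod 331)
19^22 ≡ 256 (mod 331)
19^30 ≡ 85 (mod 331)
19^33 ≡ 124 (mod 331)
19^55 ≡ 299 (mod 331)
19^66 ≡ 150 (mod 331)
19^110 ≡ 31 (mod 331)
19^165 ≡ 1 (mod 331) ✓
Hence ord(19) = 165.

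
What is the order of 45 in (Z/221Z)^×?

48

The order of 45 must divide φ(221) = φ(13·17) = (13−1)·(17−1) = 12·16 = 192 = 2^6 · 3.
Divisors of 192: 1, 2, 3, 4, 6, 8, 12, 16, 24, 32, 48, 64, 96, 192.
Check 45^d mod 221 for each divisor in increasing order:
45^1 ≡ 45
45^2 ≡ 36
45^3 ≡ 73
45^4 ≡ 191
45^6 ≡ 25
45^8 ≡ 16
45^12 ≡ 183
45^16 ≡ 35
45^24 ≡ 118
45^32 ≡ 120
45^48 ≡ 1
Therefore the multiplicative order of 45 modulo 221 is 48.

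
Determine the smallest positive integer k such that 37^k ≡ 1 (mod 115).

44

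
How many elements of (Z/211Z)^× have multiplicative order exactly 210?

48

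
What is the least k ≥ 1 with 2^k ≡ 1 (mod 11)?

10

The order of 2 must divide φ(11) = 11 − 1 = 10 = 2 · 5.
Divisors of 10: 1, 2, 5, 10.
Test each divisor d:
2^1 ≡ 2
2^2 ≡ 4
2^5 ≡ 10
2^10 ≡ 1
Therefore the multiplicative order of 2 modulo 11 is 10.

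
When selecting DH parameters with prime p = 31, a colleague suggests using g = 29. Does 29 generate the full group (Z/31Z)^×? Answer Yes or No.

No

φ(31) = 31 − 1 = 30 = 2 · 3 · 5.
An element g generates (Z/31Z)^× iff g^(30/q) ≢ 1 (mod 31) for each prime q ∈ {2, 3, 5}.
29^15 ≡ 30 (mod 31)  [q = 2: ≢ 1 ✓]
29^10 ≡ 1 (mod 31)  [q = 3: ≡ 1 ✗]
29^6 ≡ 2 (mod 31)  [q = 5: ≢ 1 ✓]
Since 29^10 ≡ 1, the order of 29 divides 10 < 30, so 29 is not a primitive root.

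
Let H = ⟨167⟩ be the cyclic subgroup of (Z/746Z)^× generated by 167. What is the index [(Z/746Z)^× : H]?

By Lagrange's theorem, ord_746(167) divides φ(746) = φ(2)·φ(373) = 1·372 = 372 = 2^2 · 3 · 31.
Divisors of 372: 1, 2, 3, 4, 6, 12, 31, 62, 93, 124, 186, 372.
Compute 167^d (mod 746) for the divisors d until we hit 1:
167^1 ≡ 167
167^2 ≡ 287
167^3 ≡ 185
167^4 ≡ 309
167^6 ≡ 655
167^12 ≡ 75
167^31 ≡ 269
167^62 ≡ 745
167^93 ≡ 477
167^124 ≡ 1
The order of 167 is 124, so the subgroup it generates has 124 elements.
The index is φ(746) / ord(167) = 372 / 124 = 3.

3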